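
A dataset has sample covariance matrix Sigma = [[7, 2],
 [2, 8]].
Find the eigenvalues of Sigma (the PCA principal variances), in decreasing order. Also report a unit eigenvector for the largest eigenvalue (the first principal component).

Step 1 — characteristic polynomial of 2×2 Sigma:
  det(Sigma - λI) = λ² - trace · λ + det = 0.
  trace = 7 + 8 = 15, det = 7·8 - (2)² = 52.
Step 2 — discriminant:
  Δ = trace² - 4·det = 225 - 208 = 17.
Step 3 — eigenvalues:
  λ = (trace ± √Δ)/2 = (15 ± 4.1231)/2,
  λ_1 = 9.5616,  λ_2 = 5.4384.

Step 4 — unit eigenvector for λ_1: solve (Sigma - λ_1 I)v = 0. First row:
  (7 - 9.5616)·v_x + (2)·v_y = 0, i.e. (-2.5616)·v_x + (2)·v_y = 0,
  so v ∝ (b, λ_1 - a) = (2, 2.5616) = u.
  ||u|| = √((2)² + (2.5616)²) = √(10.5616) ≈ 3.2499,
  v_1 = u/||u|| ≈ (0.6154, 0.7882) (||v_1|| = 1).

λ_1 = 9.5616,  λ_2 = 5.4384;  v_1 ≈ (0.6154, 0.7882)


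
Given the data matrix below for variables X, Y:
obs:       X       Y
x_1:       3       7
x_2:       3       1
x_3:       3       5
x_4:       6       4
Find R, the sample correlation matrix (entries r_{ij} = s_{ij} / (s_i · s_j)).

Step 1 — column means:
  mean(X) = (3 + 3 + 3 + 6) / 4 = 15/4 = 3.75
  mean(Y) = (7 + 1 + 5 + 4) / 4 = 17/4 = 4.25

Step 2 — sample variances and covariances s[i,j] = (1/(n-1)) · Σ_k (x_{k,i} - mean_i) · (x_{k,j} - mean_j), with n-1 = 3:
  s[X,X] = ((-0.75)·(-0.75) + (-0.75)·(-0.75) + (-0.75)·(-0.75) + (2.25)·(2.25)) / 3 = 6.75/3 = 2.25
  s[X,Y] = ((-0.75)·(2.75) + (-0.75)·(-3.25) + (-0.75)·(0.75) + (2.25)·(-0.25)) / 3 = -0.75/3 = -0.25
  s[Y,Y] = ((2.75)·(2.75) + (-3.25)·(-3.25) + (0.75)·(0.75) + (-0.25)·(-0.25)) / 3 = 18.75/3 = 6.25
  Sample standard deviations s_i = √(s[i,i]):
  s(X) = √(2.25) = 1.5
  s(Y) = √(6.25) = 2.5

Step 3 — r_{ij} = s_{ij} / (s_i · s_j):
  r[X,X] = 1 (diagonal).
  r[X,Y] = -0.25 / (1.5 · 2.5) = -0.25 / 3.75 = -0.0667
  r[Y,Y] = 1 (diagonal).

R is symmetric with unit diagonal. Assembling:

R = [[1, -0.0667],
 [-0.0667, 1]]


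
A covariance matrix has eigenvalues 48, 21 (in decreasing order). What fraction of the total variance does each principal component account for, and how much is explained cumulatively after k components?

Step 1 — total variance = trace(Sigma) = Σ λ_i = 48 + 21 = 69.

Step 2 — fraction explained by component i = λ_i / Σ λ:
  PC1: 48/69 = 0.6957
  PC2: 21/69 = 0.3043

Step 3 — cumulative fraction after k components = (λ_1 + ... + λ_k) / Σ λ:
  k = 1: 48/69 = 0.6957
  k = 2: (48 + 21)/69 = 69/69 = 1

Summary (fraction, with percent):

explained: PC1 0.6957 (69.57%), PC2 0.3043 (30.43%);  cumulative: 0.6957, 1


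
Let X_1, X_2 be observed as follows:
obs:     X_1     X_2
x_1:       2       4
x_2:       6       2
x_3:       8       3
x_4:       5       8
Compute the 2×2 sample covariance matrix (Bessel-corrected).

Step 1 — column means:
  mean(X_1) = (2 + 6 + 8 + 5) / 4 = 21/4 = 5.25
  mean(X_2) = (4 + 2 + 3 + 8) / 4 = 17/4 = 4.25

Step 2 — sample covariance S[i,j] = (1/(n-1)) · Σ_k (x_{k,i} - mean_i) · (x_{k,j} - mean_j), with n-1 = 3.
  S[X_1,X_1] = ((-3.25)·(-3.25) + (0.75)·(0.75) + (2.75)·(2.75) + (-0.25)·(-0.25)) / 3 = 18.75/3 = 6.25
  S[X_1,X_2] = ((-3.25)·(-0.25) + (0.75)·(-2.25) + (2.75)·(-1.25) + (-0.25)·(3.75)) / 3 = -5.25/3 = -1.75
  S[X_2,X_2] = ((-0.25)·(-0.25) + (-2.25)·(-2.25) + (-1.25)·(-1.25) + (3.75)·(3.75)) / 3 = 20.75/3 = 6.9167

S is symmetric (S[j,i] = S[i,j]). Assembling:

S = [[6.25, -1.75],
 [-1.75, 6.9167]]


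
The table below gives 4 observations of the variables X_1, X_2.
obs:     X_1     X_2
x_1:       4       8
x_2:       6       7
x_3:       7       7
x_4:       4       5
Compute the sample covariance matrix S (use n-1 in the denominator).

Step 1 — column means:
  mean(X_1) = (4 + 6 + 7 + 4) / 4 = 21/4 = 5.25
  mean(X_2) = (8 + 7 + 7 + 5) / 4 = 27/4 = 6.75

Step 2 — sample covariance S[i,j] = (1/(n-1)) · Σ_k (x_{k,i} - mean_i) · (x_{k,j} - mean_j), with n-1 = 3.
  S[X_1,X_1] = ((-1.25)·(-1.25) + (0.75)·(0.75) + (1.75)·(1.75) + (-1.25)·(-1.25)) / 3 = 6.75/3 = 2.25
  S[X_1,X_2] = ((-1.25)·(1.25) + (0.75)·(0.25) + (1.75)·(0.25) + (-1.25)·(-1.75)) / 3 = 1.25/3 = 0.4167
  S[X_2,X_2] = ((1.25)·(1.25) + (0.25)·(0.25) + (0.25)·(0.25) + (-1.75)·(-1.75)) / 3 = 4.75/3 = 1.5833

S is symmetric (S[j,i] = S[i,j]). Assembling:

S = [[2.25, 0.4167],
 [0.4167, 1.5833]]


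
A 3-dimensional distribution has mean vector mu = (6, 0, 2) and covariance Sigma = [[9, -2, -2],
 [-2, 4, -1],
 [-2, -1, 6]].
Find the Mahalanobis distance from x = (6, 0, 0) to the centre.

Step 1 — centre the observation: (x - mu) = (0, 0, -2).

Step 2 — invert Sigma (cofactor / det for 3×3, or solve directly):
  Sigma^{-1} = [[0.1447, 0.0881, 0.0629],
 [0.0881, 0.3145, 0.0818],
 [0.0629, 0.0818, 0.2013]].

Step 3 — form the quadratic (x - mu)^T · Sigma^{-1} · (x - mu):
  Sigma^{-1} · (x - mu) = (-0.1258, -0.1635, -0.4025).
  (x - mu)^T · [Sigma^{-1} · (x - mu)] = (0)·(-0.1258) + (0)·(-0.1635) + (-2)·(-0.4025) = 0.805.

Step 4 — take square root: d = √(0.805) ≈ 0.8972.

d(x, mu) = √(0.805) ≈ 0.8972


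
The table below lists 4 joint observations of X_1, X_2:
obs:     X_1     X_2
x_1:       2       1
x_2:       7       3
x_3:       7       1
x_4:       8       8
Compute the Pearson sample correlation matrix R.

Step 1 — column means:
  mean(X_1) = (2 + 7 + 7 + 8) / 4 = 24/4 = 6
  mean(X_2) = (1 + 3 + 1 + 8) / 4 = 13/4 = 3.25

Step 2 — sample variances and covariances s[i,j] = (1/(n-1)) · Σ_k (x_{k,i} - mean_i) · (x_{k,j} - mean_j), with n-1 = 3:
  s[X_1,X_1] = ((-4)·(-4) + (1)·(1) + (1)·(1) + (2)·(2)) / 3 = 22/3 = 7.3333
  s[X_1,X_2] = ((-4)·(-2.25) + (1)·(-0.25) + (1)·(-2.25) + (2)·(4.75)) / 3 = 16/3 = 5.3333
  s[X_2,X_2] = ((-2.25)·(-2.25) + (-0.25)·(-0.25) + (-2.25)·(-2.25) + (4.75)·(4.75)) / 3 = 32.75/3 = 10.9167
  Sample standard deviations s_i = √(s[i,i]):
  s(X_1) = √(7.3333) = 2.708
  s(X_2) = √(10.9167) = 3.304

Step 3 — r_{ij} = s_{ij} / (s_i · s_j):
  r[X_1,X_1] = 1 (diagonal).
  r[X_1,X_2] = 5.3333 / (2.708 · 3.304) = 5.3333 / 8.9474 = 0.5961
  r[X_2,X_2] = 1 (diagonal).

R is symmetric with unit diagonal. Assembling:

R = [[1, 0.5961],
 [0.5961, 1]]


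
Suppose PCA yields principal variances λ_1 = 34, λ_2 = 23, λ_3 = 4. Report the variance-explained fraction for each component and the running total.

Step 1 — total variance = trace(Sigma) = Σ λ_i = 34 + 23 + 4 = 61.

Step 2 — fraction explained by component i = λ_i / Σ λ:
  PC1: 34/61 = 0.5574
  PC2: 23/61 = 0.377
  PC3: 4/61 = 0.0656

Step 3 — cumulative fraction after k components = (λ_1 + ... + λ_k) / Σ λ:
  k = 1: 34/61 = 0.5574
  k = 2: (34 + 23)/61 = 57/61 = 0.9344
  k = 3: (34 + 23 + 4)/61 = 61/61 = 1

Summary (fraction, with percent):

explained: PC1 0.5574 (55.74%), PC2 0.377 (37.7%), PC3 0.0656 (6.56%);  cumulative: 0.5574, 0.9344, 1


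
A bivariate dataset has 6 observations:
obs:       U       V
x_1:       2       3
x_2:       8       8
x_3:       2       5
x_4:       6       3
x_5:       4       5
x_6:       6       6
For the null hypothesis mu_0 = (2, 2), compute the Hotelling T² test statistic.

Step 1 — sample mean vector:
  mean(U) = (2 + 8 + 2 + 6 + 4 + 6) / 6 = 28/6 = 4.6667
  mean(V) = (3 + 8 + 5 + 3 + 5 + 6) / 6 = 30/6 = 5
  x̄ = (4.6667, 5),  deviation x̄ - mu_0 = (4.6667, 5) - (2, 2) = (2.6667, 3).

Step 2 — sample covariance matrix, S[i,j] = (1/(n-1)) · Σ_k (x_{k,i} - mean_i) · (x_{k,j} - mean_j), divisor n-1 = 5:
  S[U,U] = ((-2.6667)·(-2.6667) + (3.3333)·(3.3333) + (-2.6667)·(-2.6667) + (1.3333)·(1.3333) + (-0.6667)·(-0.6667) + (1.3333)·(1.3333)) / 5 = 29.3333/5 = 5.8667
  S[U,V] = ((-2.6667)·(-2) + (3.3333)·(3) + (-2.6667)·(0) + (1.3333)·(-2) + (-0.6667)·(0) + (1.3333)·(1)) / 5 = 14/5 = 2.8
  S[V,V] = ((-2)·(-2) + (3)·(3) + (0)·(0) + (-2)·(-2) + (0)·(0) + (1)·(1)) / 5 = 18/5 = 3.6
  S = [[5.8667, 2.8],
 [2.8, 3.6]].

Step 3 — invert S. det(S) = 5.8667·3.6 - (2.8)² = 13.28.
  S^{-1} = (1/det) · [[d, -b], [-b, a]] = [[0.2711, -0.2108],
 [-0.2108, 0.4418]].

Step 4 — quadratic form (x̄ - mu_0)^T · S^{-1} · (x̄ - mu_0):
  S^{-1} · (x̄ - mu_0) = (0.0904, 0.7631),
  (x̄ - mu_0)^T · [...] = (2.6667)·(0.0904) + (3)·(0.7631) = 2.5301.

Step 5 — scale by n: T² = 6 · 2.5301 = 15.1807.

T² ≈ 15.1807


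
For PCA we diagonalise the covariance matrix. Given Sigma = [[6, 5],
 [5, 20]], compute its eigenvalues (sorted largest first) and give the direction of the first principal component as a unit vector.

Step 1 — characteristic polynomial of 2×2 Sigma:
  det(Sigma - λI) = λ² - trace · λ + det = 0.
  trace = 6 + 20 = 26, det = 6·20 - (5)² = 95.
Step 2 — discriminant:
  Δ = trace² - 4·det = 676 - 380 = 296.
Step 3 — eigenvalues:
  λ = (trace ± √Δ)/2 = (26 ± 17.2047)/2,
  λ_1 = 21.6023,  λ_2 = 4.3977.

Step 4 — unit eigenvector for λ_1: solve (Sigma - λ_1 I)v = 0. First row:
  (6 - 21.6023)·v_x + (5)·v_y = 0, i.e. (-15.6023)·v_x + (5)·v_y = 0,
  so v ∝ (b, λ_1 - a) = (5, 15.6023) = u.
  ||u|| = √((5)² + (15.6023)²) = √(268.4326) ≈ 16.3839,
  v_1 = u/||u|| ≈ (0.3052, 0.9523) (||v_1|| = 1).

λ_1 = 21.6023,  λ_2 = 4.3977;  v_1 ≈ (0.3052, 0.9523)


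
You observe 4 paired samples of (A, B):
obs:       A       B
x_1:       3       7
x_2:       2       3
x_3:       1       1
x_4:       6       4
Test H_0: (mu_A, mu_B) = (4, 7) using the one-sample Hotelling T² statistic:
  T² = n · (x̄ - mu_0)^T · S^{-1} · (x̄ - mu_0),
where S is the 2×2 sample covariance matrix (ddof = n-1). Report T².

Step 1 — sample mean vector:
  mean(A) = (3 + 2 + 1 + 6) / 4 = 12/4 = 3
  mean(B) = (7 + 3 + 1 + 4) / 4 = 15/4 = 3.75
  x̄ = (3, 3.75),  deviation x̄ - mu_0 = (3, 3.75) - (4, 7) = (-1, -3.25).

Step 2 — sample covariance matrix, S[i,j] = (1/(n-1)) · Σ_k (x_{k,i} - mean_i) · (x_{k,j} - mean_j), divisor n-1 = 3:
  S[A,A] = ((0)·(0) + (-1)·(-1) + (-2)·(-2) + (3)·(3)) / 3 = 14/3 = 4.6667
  S[A,B] = ((0)·(3.25) + (-1)·(-0.75) + (-2)·(-2.75) + (3)·(0.25)) / 3 = 7/3 = 2.3333
  S[B,B] = ((3.25)·(3.25) + (-0.75)·(-0.75) + (-2.75)·(-2.75) + (0.25)·(0.25)) / 3 = 18.75/3 = 6.25
  S = [[4.6667, 2.3333],
 [2.3333, 6.25]].

Step 3 — invert S. det(S) = 4.6667·6.25 - (2.3333)² = 23.7222.
  S^{-1} = (1/det) · [[d, -b], [-b, a]] = [[0.2635, -0.0984],
 [-0.0984, 0.1967]].

Step 4 — quadratic form (x̄ - mu_0)^T · S^{-1} · (x̄ - mu_0):
  S^{-1} · (x̄ - mu_0) = (0.0562, -0.541),
  (x̄ - mu_0)^T · [...] = (-1)·(0.0562) + (-3.25)·(-0.541) = 1.702.

Step 5 — scale by n: T² = 4 · 1.702 = 6.808.

T² ≈ 6.808


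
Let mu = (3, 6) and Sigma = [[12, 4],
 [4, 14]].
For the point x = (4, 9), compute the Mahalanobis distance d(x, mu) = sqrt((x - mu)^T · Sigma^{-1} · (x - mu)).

Step 1 — centre the observation: (x - mu) = (1, 3).

Step 2 — invert Sigma. det(Sigma) = 12·14 - (4)² = 152.
  Sigma^{-1} = (1/det) · [[d, -b], [-b, a]] = [[0.0921, -0.0263],
 [-0.0263, 0.0789]].

Step 3 — form the quadratic (x - mu)^T · Sigma^{-1} · (x - mu):
  Sigma^{-1} · (x - mu) = (0.0132, 0.2105).
  (x - mu)^T · [Sigma^{-1} · (x - mu)] = (1)·(0.0132) + (3)·(0.2105) = 0.6447.

Step 4 — take square root: d = √(0.6447) ≈ 0.803.

d(x, mu) = √(0.6447) ≈ 0.803


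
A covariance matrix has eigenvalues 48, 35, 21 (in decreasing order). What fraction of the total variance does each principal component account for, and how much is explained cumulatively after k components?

Step 1 — total variance = trace(Sigma) = Σ λ_i = 48 + 35 + 21 = 104.

Step 2 — fraction explained by component i = λ_i / Σ λ:
  PC1: 48/104 = 0.4615
  PC2: 35/104 = 0.3365
  PC3: 21/104 = 0.2019

Step 3 — cumulative fraction after k components = (λ_1 + ... + λ_k) / Σ λ:
  k = 1: 48/104 = 0.4615
  k = 2: (48 + 35)/104 = 83/104 = 0.7981
  k = 3: (48 + 35 + 21)/104 = 104/104 = 1

Summary (fraction, with percent):

explained: PC1 0.4615 (46.15%), PC2 0.3365 (33.65%), PC3 0.2019 (20.19%);  cumulative: 0.4615, 0.7981, 1


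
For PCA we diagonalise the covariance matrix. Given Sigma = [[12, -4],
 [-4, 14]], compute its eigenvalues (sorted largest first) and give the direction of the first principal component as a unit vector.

Step 1 — characteristic polynomial of 2×2 Sigma:
  det(Sigma - λI) = λ² - trace · λ + det = 0.
  trace = 12 + 14 = 26, det = 12·14 - (-4)² = 152.
Step 2 — discriminant:
  Δ = trace² - 4·det = 676 - 608 = 68.
Step 3 — eigenvalues:
  λ = (trace ± √Δ)/2 = (26 ± 8.2462)/2,
  λ_1 = 17.1231,  λ_2 = 8.8769.

Step 4 — unit eigenvector for λ_1: solve (Sigma - λ_1 I)v = 0. First row:
  (12 - 17.1231)·v_x + (-4)·v_y = 0, i.e. (-5.1231)·v_x + (-4)·v_y = 0,
  so v ∝ (b, λ_1 - a) = (-4, 5.1231); multiply by -1 so the first entry is positive: u = (4, -5.1231).
  ||u|| = √((4)² + (-5.1231)²) = √(42.2462) ≈ 6.4997,
  v_1 = u/||u|| ≈ (0.6154, -0.7882) (||v_1|| = 1).

λ_1 = 17.1231,  λ_2 = 8.8769;  v_1 ≈ (0.6154, -0.7882)


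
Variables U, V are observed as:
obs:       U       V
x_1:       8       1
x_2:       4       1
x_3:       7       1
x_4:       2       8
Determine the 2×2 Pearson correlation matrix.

Step 1 — column means:
  mean(U) = (8 + 4 + 7 + 2) / 4 = 21/4 = 5.25
  mean(V) = (1 + 1 + 1 + 8) / 4 = 11/4 = 2.75

Step 2 — sample variances and covariances s[i,j] = (1/(n-1)) · Σ_k (x_{k,i} - mean_i) · (x_{k,j} - mean_j), with n-1 = 3:
  s[U,U] = ((2.75)·(2.75) + (-1.25)·(-1.25) + (1.75)·(1.75) + (-3.25)·(-3.25)) / 3 = 22.75/3 = 7.5833
  s[U,V] = ((2.75)·(-1.75) + (-1.25)·(-1.75) + (1.75)·(-1.75) + (-3.25)·(5.25)) / 3 = -22.75/3 = -7.5833
  s[V,V] = ((-1.75)·(-1.75) + (-1.75)·(-1.75) + (-1.75)·(-1.75) + (5.25)·(5.25)) / 3 = 36.75/3 = 12.25
  Sample standard deviations s_i = √(s[i,i]):
  s(U) = √(7.5833) = 2.7538
  s(V) = √(12.25) = 3.5

Step 3 — r_{ij} = s_{ij} / (s_i · s_j):
  r[U,U] = 1 (diagonal).
  r[U,V] = -7.5833 / (2.7538 · 3.5) = -7.5833 / 9.6382 = -0.7868
  r[V,V] = 1 (diagonal).

R is symmetric with unit diagonal. Assembling:

R = [[1, -0.7868],
 [-0.7868, 1]]


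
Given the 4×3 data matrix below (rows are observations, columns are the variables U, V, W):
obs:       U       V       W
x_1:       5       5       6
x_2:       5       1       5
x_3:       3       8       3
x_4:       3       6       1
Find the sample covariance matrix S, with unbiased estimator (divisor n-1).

Step 1 — column means:
  mean(U) = (5 + 5 + 3 + 3) / 4 = 16/4 = 4
  mean(V) = (5 + 1 + 8 + 6) / 4 = 20/4 = 5
  mean(W) = (6 + 5 + 3 + 1) / 4 = 15/4 = 3.75

Step 2 — sample covariance S[i,j] = (1/(n-1)) · Σ_k (x_{k,i} - mean_i) · (x_{k,j} - mean_j), with n-1 = 3.
  S[U,U] = ((1)·(1) + (1)·(1) + (-1)·(-1) + (-1)·(-1)) / 3 = 4/3 = 1.3333
  S[U,V] = ((1)·(0) + (1)·(-4) + (-1)·(3) + (-1)·(1)) / 3 = -8/3 = -2.6667
  S[U,W] = ((1)·(2.25) + (1)·(1.25) + (-1)·(-0.75) + (-1)·(-2.75)) / 3 = 7/3 = 2.3333
  S[V,V] = ((0)·(0) + (-4)·(-4) + (3)·(3) + (1)·(1)) / 3 = 26/3 = 8.6667
  S[V,W] = ((0)·(2.25) + (-4)·(1.25) + (3)·(-0.75) + (1)·(-2.75)) / 3 = -10/3 = -3.3333
  S[W,W] = ((2.25)·(2.25) + (1.25)·(1.25) + (-0.75)·(-0.75) + (-2.75)·(-2.75)) / 3 = 14.75/3 = 4.9167

S is symmetric (S[j,i] = S[i,j]). Assembling:

S = [[1.3333, -2.6667, 2.3333],
 [-2.6667, 8.6667, -3.3333],
 [2.3333, -3.3333, 4.9167]]


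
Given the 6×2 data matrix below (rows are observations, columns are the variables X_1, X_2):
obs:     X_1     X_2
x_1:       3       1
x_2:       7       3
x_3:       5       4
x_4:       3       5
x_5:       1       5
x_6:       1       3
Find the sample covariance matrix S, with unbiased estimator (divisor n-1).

Step 1 — column means:
  mean(X_1) = (3 + 7 + 5 + 3 + 1 + 1) / 6 = 20/6 = 3.3333
  mean(X_2) = (1 + 3 + 4 + 5 + 5 + 3) / 6 = 21/6 = 3.5

Step 2 — sample covariance S[i,j] = (1/(n-1)) · Σ_k (x_{k,i} - mean_i) · (x_{k,j} - mean_j), with n-1 = 5.
  S[X_1,X_1] = ((-0.3333)·(-0.3333) + (3.6667)·(3.6667) + (1.6667)·(1.6667) + (-0.3333)·(-0.3333) + (-2.3333)·(-2.3333) + (-2.3333)·(-2.3333)) / 5 = 27.3333/5 = 5.4667
  S[X_1,X_2] = ((-0.3333)·(-2.5) + (3.6667)·(-0.5) + (1.6667)·(0.5) + (-0.3333)·(1.5) + (-2.3333)·(1.5) + (-2.3333)·(-0.5)) / 5 = -3/5 = -0.6
  S[X_2,X_2] = ((-2.5)·(-2.5) + (-0.5)·(-0.5) + (0.5)·(0.5) + (1.5)·(1.5) + (1.5)·(1.5) + (-0.5)·(-0.5)) / 5 = 11.5/5 = 2.3

S is symmetric (S[j,i] = S[i,j]). Assembling:

S = [[5.4667, -0.6],
 [-0.6, 2.3]]


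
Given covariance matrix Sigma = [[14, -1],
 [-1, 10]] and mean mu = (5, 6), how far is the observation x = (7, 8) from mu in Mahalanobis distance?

Step 1 — centre the observation: (x - mu) = (2, 2).

Step 2 — invert Sigma. det(Sigma) = 14·10 - (-1)² = 139.
  Sigma^{-1} = (1/det) · [[d, -b], [-b, a]] = [[0.0719, 0.0072],
 [0.0072, 0.1007]].

Step 3 — form the quadratic (x - mu)^T · Sigma^{-1} · (x - mu):
  Sigma^{-1} · (x - mu) = (0.1583, 0.2158).
  (x - mu)^T · [Sigma^{-1} · (x - mu)] = (2)·(0.1583) + (2)·(0.2158) = 0.7482.

Step 4 — take square root: d = √(0.7482) ≈ 0.865.

d(x, mu) = √(0.7482) ≈ 0.865


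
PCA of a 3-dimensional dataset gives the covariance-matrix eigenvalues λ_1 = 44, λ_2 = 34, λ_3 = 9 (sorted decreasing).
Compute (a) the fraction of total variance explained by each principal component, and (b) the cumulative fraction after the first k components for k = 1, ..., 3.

Step 1 — total variance = trace(Sigma) = Σ λ_i = 44 + 34 + 9 = 87.

Step 2 — fraction explained by component i = λ_i / Σ λ:
  PC1: 44/87 = 0.5057
  PC2: 34/87 = 0.3908
  PC3: 9/87 = 0.1034

Step 3 — cumulative fraction after k components = (λ_1 + ... + λ_k) / Σ λ:
  k = 1: 44/87 = 0.5057
  k = 2: (44 + 34)/87 = 78/87 = 0.8966
  k = 3: (44 + 34 + 9)/87 = 87/87 = 1

Summary (fraction, with percent):

explained: PC1 0.5057 (50.57%), PC2 0.3908 (39.08%), PC3 0.1034 (10.34%);  cumulative: 0.5057, 0.8966, 1


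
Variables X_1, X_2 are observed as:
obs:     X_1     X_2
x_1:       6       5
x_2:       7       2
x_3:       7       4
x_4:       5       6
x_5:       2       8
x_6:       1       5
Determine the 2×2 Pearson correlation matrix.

Step 1 — column means:
  mean(X_1) = (6 + 7 + 7 + 5 + 2 + 1) / 6 = 28/6 = 4.6667
  mean(X_2) = (5 + 2 + 4 + 6 + 8 + 5) / 6 = 30/6 = 5

Step 2 — sample variances and covariances s[i,j] = (1/(n-1)) · Σ_k (x_{k,i} - mean_i) · (x_{k,j} - mean_j), with n-1 = 5:
  s[X_1,X_1] = ((1.3333)·(1.3333) + (2.3333)·(2.3333) + (2.3333)·(2.3333) + (0.3333)·(0.3333) + (-2.6667)·(-2.6667) + (-3.6667)·(-3.6667)) / 5 = 33.3333/5 = 6.6667
  s[X_1,X_2] = ((1.3333)·(0) + (2.3333)·(-3) + (2.3333)·(-1) + (0.3333)·(1) + (-2.6667)·(3) + (-3.6667)·(0)) / 5 = -17/5 = -3.4
  s[X_2,X_2] = ((0)·(0) + (-3)·(-3) + (-1)·(-1) + (1)·(1) + (3)·(3) + (0)·(0)) / 5 = 20/5 = 4
  Sample standard deviations s_i = √(s[i,i]):
  s(X_1) = √(6.6667) = 2.582
  s(X_2) = √(4) = 2

Step 3 — r_{ij} = s_{ij} / (s_i · s_j):
  r[X_1,X_1] = 1 (diagonal).
  r[X_1,X_2] = -3.4 / (2.582 · 2) = -3.4 / 5.164 = -0.6584
  r[X_2,X_2] = 1 (diagonal).

R is symmetric with unit diagonal. Assembling:

R = [[1, -0.6584],
 [-0.6584, 1]]


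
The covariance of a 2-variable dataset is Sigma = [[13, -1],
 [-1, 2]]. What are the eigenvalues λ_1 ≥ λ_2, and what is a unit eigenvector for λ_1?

Step 1 — characteristic polynomial of 2×2 Sigma:
  det(Sigma - λI) = λ² - trace · λ + det = 0.
  trace = 13 + 2 = 15, det = 13·2 - (-1)² = 25.
Step 2 — discriminant:
  Δ = trace² - 4·det = 225 - 100 = 125.
Step 3 — eigenvalues:
  λ = (trace ± √Δ)/2 = (15 ± 11.1803)/2,
  λ_1 = 13.0902,  λ_2 = 1.9098.

Step 4 — unit eigenvector for λ_1: solve (Sigma - λ_1 I)v = 0. First row:
  (13 - 13.0902)·v_x + (-1)·v_y = 0, i.e. (-0.0902)·v_x + (-1)·v_y = 0,
  so v ∝ (b, λ_1 - a) = (-1, 0.0902); multiply by -1 so the first entry is positive: u = (1, -0.0902).
  ||u|| = √((1)² + (-0.0902)²) = √(1.0081) ≈ 1.0041,
  v_1 = u/||u|| ≈ (0.996, -0.0898) (||v_1|| = 1).

λ_1 = 13.0902,  λ_2 = 1.9098;  v_1 ≈ (0.996, -0.0898)


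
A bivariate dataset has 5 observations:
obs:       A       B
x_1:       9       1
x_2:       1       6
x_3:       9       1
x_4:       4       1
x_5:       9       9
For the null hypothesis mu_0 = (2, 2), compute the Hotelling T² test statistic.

Step 1 — sample mean vector:
  mean(A) = (9 + 1 + 9 + 4 + 9) / 5 = 32/5 = 6.4
  mean(B) = (1 + 6 + 1 + 1 + 9) / 5 = 18/5 = 3.6
  x̄ = (6.4, 3.6),  deviation x̄ - mu_0 = (6.4, 3.6) - (2, 2) = (4.4, 1.6).

Step 2 — sample covariance matrix, S[i,j] = (1/(n-1)) · Σ_k (x_{k,i} - mean_i) · (x_{k,j} - mean_j), divisor n-1 = 4:
  S[A,A] = ((2.6)·(2.6) + (-5.4)·(-5.4) + (2.6)·(2.6) + (-2.4)·(-2.4) + (2.6)·(2.6)) / 4 = 55.2/4 = 13.8
  S[A,B] = ((2.6)·(-2.6) + (-5.4)·(2.4) + (2.6)·(-2.6) + (-2.4)·(-2.6) + (2.6)·(5.4)) / 4 = -6.2/4 = -1.55
  S[B,B] = ((-2.6)·(-2.6) + (2.4)·(2.4) + (-2.6)·(-2.6) + (-2.6)·(-2.6) + (5.4)·(5.4)) / 4 = 55.2/4 = 13.8
  S = [[13.8, -1.55],
 [-1.55, 13.8]].

Step 3 — invert S. det(S) = 13.8·13.8 - (-1.55)² = 188.0375.
  S^{-1} = (1/det) · [[d, -b], [-b, a]] = [[0.0734, 0.0082],
 [0.0082, 0.0734]].

Step 4 — quadratic form (x̄ - mu_0)^T · S^{-1} · (x̄ - mu_0):
  S^{-1} · (x̄ - mu_0) = (0.3361, 0.1537),
  (x̄ - mu_0)^T · [...] = (4.4)·(0.3361) + (1.6)·(0.1537) = 1.7248.

Step 5 — scale by n: T² = 5 · 1.7248 = 8.6238.

T² ≈ 8.6238


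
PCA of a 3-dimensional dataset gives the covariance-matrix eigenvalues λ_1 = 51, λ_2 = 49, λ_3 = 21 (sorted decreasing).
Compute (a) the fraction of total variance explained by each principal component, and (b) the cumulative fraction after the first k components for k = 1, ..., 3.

Step 1 — total variance = trace(Sigma) = Σ λ_i = 51 + 49 + 21 = 121.

Step 2 — fraction explained by component i = λ_i / Σ λ:
  PC1: 51/121 = 0.4215
  PC2: 49/121 = 0.405
  PC3: 21/121 = 0.1736

Step 3 — cumulative fraction after k components = (λ_1 + ... + λ_k) / Σ λ:
  k = 1: 51/121 = 0.4215
  k = 2: (51 + 49)/121 = 100/121 = 0.8264
  k = 3: (51 + 49 + 21)/121 = 121/121 = 1

Summary (fraction, with percent):

explained: PC1 0.4215 (42.15%), PC2 0.405 (40.5%), PC3 0.1736 (17.36%);  cumulative: 0.4215, 0.8264, 1


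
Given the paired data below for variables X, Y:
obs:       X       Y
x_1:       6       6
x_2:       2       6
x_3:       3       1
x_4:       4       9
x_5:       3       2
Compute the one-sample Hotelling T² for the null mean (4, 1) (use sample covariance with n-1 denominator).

Step 1 — sample mean vector:
  mean(X) = (6 + 2 + 3 + 4 + 3) / 5 = 18/5 = 3.6
  mean(Y) = (6 + 6 + 1 + 9 + 2) / 5 = 24/5 = 4.8
  x̄ = (3.6, 4.8),  deviation x̄ - mu_0 = (3.6, 4.8) - (4, 1) = (-0.4, 3.8).

Step 2 — sample covariance matrix, S[i,j] = (1/(n-1)) · Σ_k (x_{k,i} - mean_i) · (x_{k,j} - mean_j), divisor n-1 = 4:
  S[X,X] = ((2.4)·(2.4) + (-1.6)·(-1.6) + (-0.6)·(-0.6) + (0.4)·(0.4) + (-0.6)·(-0.6)) / 4 = 9.2/4 = 2.3
  S[X,Y] = ((2.4)·(1.2) + (-1.6)·(1.2) + (-0.6)·(-3.8) + (0.4)·(4.2) + (-0.6)·(-2.8)) / 4 = 6.6/4 = 1.65
  S[Y,Y] = ((1.2)·(1.2) + (1.2)·(1.2) + (-3.8)·(-3.8) + (4.2)·(4.2) + (-2.8)·(-2.8)) / 4 = 42.8/4 = 10.7
  S = [[2.3, 1.65],
 [1.65, 10.7]].

Step 3 — invert S. det(S) = 2.3·10.7 - (1.65)² = 21.8875.
  S^{-1} = (1/det) · [[d, -b], [-b, a]] = [[0.4889, -0.0754],
 [-0.0754, 0.1051]].

Step 4 — quadratic form (x̄ - mu_0)^T · S^{-1} · (x̄ - mu_0):
  S^{-1} · (x̄ - mu_0) = (-0.482, 0.4295),
  (x̄ - mu_0)^T · [...] = (-0.4)·(-0.482) + (3.8)·(0.4295) = 1.8248.

Step 5 — scale by n: T² = 5 · 1.8248 = 9.1239.

T² ≈ 9.1239


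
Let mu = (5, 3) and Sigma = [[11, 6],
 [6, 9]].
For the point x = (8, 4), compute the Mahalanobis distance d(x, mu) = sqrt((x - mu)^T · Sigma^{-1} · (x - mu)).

Step 1 — centre the observation: (x - mu) = (3, 1).

Step 2 — invert Sigma. det(Sigma) = 11·9 - (6)² = 63.
  Sigma^{-1} = (1/det) · [[d, -b], [-b, a]] = [[0.1429, -0.0952],
 [-0.0952, 0.1746]].

Step 3 — form the quadratic (x - mu)^T · Sigma^{-1} · (x - mu):
  Sigma^{-1} · (x - mu) = (0.3333, -0.1111).
  (x - mu)^T · [Sigma^{-1} · (x - mu)] = (3)·(0.3333) + (1)·(-0.1111) = 0.8889.

Step 4 — take square root: d = √(0.8889) ≈ 0.9428.

d(x, mu) = √(0.8889) ≈ 0.9428


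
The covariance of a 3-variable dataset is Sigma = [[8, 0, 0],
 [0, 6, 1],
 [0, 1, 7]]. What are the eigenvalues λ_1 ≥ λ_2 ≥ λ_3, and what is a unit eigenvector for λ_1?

Step 1 — characteristic polynomial p(λ) = det(λI - Sigma) = λ³ - tr·λ² + c_1·λ - det, where tr = trace, c_1 = sum of the principal 2×2 minors, det = det(Sigma):
  tr = 8 + 6 + 7 = 21,
  c_1 = (8·6 - (0)²) + (8·7 - (0)²) + (6·7 - (1)²) = 48 + 56 + 41 = 145,
  det = 8·(6·7 - (1)²) - (0)·((0)·7 - (1)·(0)) + (0)·((0)·(1) - 6·(0)) = 8·(41) - (0)·(0) + (0)·(0) = 328.
  So p(λ) = λ³ - 21λ² + 145λ - 328.
Step 2 — look for an integer root (rational root theorem: any rational root is an integer divisor of 328). Testing λ = 8:
  p(8) = 512 - 1344 + 1160 - 328 = 0  ✓
  Dividing out (λ - 8): p(λ) = (λ - 8)(λ² - 13λ + 41).
Step 3 — remaining eigenvalues from the quadratic λ² - 13λ + 41 = 0:
  Δ = 13² - 4·41 = 169 - 164 = 5,  λ = (13 ± √5)/2 = (13 ± 2.2361)/2 ≈ 7.618 or 5.382.
  Sorted: λ_1 = 8,  λ_2 = 7.618,  λ_3 = 5.382  (check: sum = 21 = tr ✓).

Step 4 — unit eigenvector for λ_1 = 8: v spans the null space of (Sigma - λ_1 I), whose rows are
  r_1 = (0, 0, 0),  r_2 = (0, -2, 1),  r_3 = (0, 1, -1).
  v is orthogonal to every row, so take v ∝ r_2 × r_3 = ((-2)·(-1) - (1)·(1), (1)·(0) - (0)·(-1), (0)·(1) - (-2)·(0)) = (1, 0, 0).
  Let u = (1, 0, 0).
  ||u|| = √((1)² + (0)² + (0)²) = √(1) = 1,  v_1 = u/||u|| ≈ (1, 0, 0) (||v_1|| = 1).

λ_1 = 8,  λ_2 = 7.618,  λ_3 = 5.382;  v_1 ≈ (1, 0, 0)


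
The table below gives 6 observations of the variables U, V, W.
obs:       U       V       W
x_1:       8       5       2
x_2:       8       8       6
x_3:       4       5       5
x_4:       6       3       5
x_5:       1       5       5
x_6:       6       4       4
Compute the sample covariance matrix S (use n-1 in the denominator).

Step 1 — column means:
  mean(U) = (8 + 8 + 4 + 6 + 1 + 6) / 6 = 33/6 = 5.5
  mean(V) = (5 + 8 + 5 + 3 + 5 + 4) / 6 = 30/6 = 5
  mean(W) = (2 + 6 + 5 + 5 + 5 + 4) / 6 = 27/6 = 4.5

Step 2 — sample covariance S[i,j] = (1/(n-1)) · Σ_k (x_{k,i} - mean_i) · (x_{k,j} - mean_j), with n-1 = 5.
  S[U,U] = ((2.5)·(2.5) + (2.5)·(2.5) + (-1.5)·(-1.5) + (0.5)·(0.5) + (-4.5)·(-4.5) + (0.5)·(0.5)) / 5 = 35.5/5 = 7.1
  S[U,V] = ((2.5)·(0) + (2.5)·(3) + (-1.5)·(0) + (0.5)·(-2) + (-4.5)·(0) + (0.5)·(-1)) / 5 = 6/5 = 1.2
  S[U,W] = ((2.5)·(-2.5) + (2.5)·(1.5) + (-1.5)·(0.5) + (0.5)·(0.5) + (-4.5)·(0.5) + (0.5)·(-0.5)) / 5 = -5.5/5 = -1.1
  S[V,V] = ((0)·(0) + (3)·(3) + (0)·(0) + (-2)·(-2) + (0)·(0) + (-1)·(-1)) / 5 = 14/5 = 2.8
  S[V,W] = ((0)·(-2.5) + (3)·(1.5) + (0)·(0.5) + (-2)·(0.5) + (0)·(0.5) + (-1)·(-0.5)) / 5 = 4/5 = 0.8
  S[W,W] = ((-2.5)·(-2.5) + (1.5)·(1.5) + (0.5)·(0.5) + (0.5)·(0.5) + (0.5)·(0.5) + (-0.5)·(-0.5)) / 5 = 9.5/5 = 1.9

S is symmetric (S[j,i] = S[i,j]). Assembling:

S = [[7.1, 1.2, -1.1],
 [1.2, 2.8, 0.8],
 [-1.1, 0.8, 1.9]]


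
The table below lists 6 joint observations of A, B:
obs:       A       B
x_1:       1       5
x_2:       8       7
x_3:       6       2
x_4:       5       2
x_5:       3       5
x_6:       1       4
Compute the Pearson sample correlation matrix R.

Step 1 — column means:
  mean(A) = (1 + 8 + 6 + 5 + 3 + 1) / 6 = 24/6 = 4
  mean(B) = (5 + 7 + 2 + 2 + 5 + 4) / 6 = 25/6 = 4.1667

Step 2 — sample variances and covariances s[i,j] = (1/(n-1)) · Σ_k (x_{k,i} - mean_i) · (x_{k,j} - mean_j), with n-1 = 5:
  s[A,A] = ((-3)·(-3) + (4)·(4) + (2)·(2) + (1)·(1) + (-1)·(-1) + (-3)·(-3)) / 5 = 40/5 = 8
  s[A,B] = ((-3)·(0.8333) + (4)·(2.8333) + (2)·(-2.1667) + (1)·(-2.1667) + (-1)·(0.8333) + (-3)·(-0.1667)) / 5 = 2/5 = 0.4
  s[B,B] = ((0.8333)·(0.8333) + (2.8333)·(2.8333) + (-2.1667)·(-2.1667) + (-2.1667)·(-2.1667) + (0.8333)·(0.8333) + (-0.1667)·(-0.1667)) / 5 = 18.8333/5 = 3.7667
  Sample standard deviations s_i = √(s[i,i]):
  s(A) = √(8) = 2.8284
  s(B) = √(3.7667) = 1.9408

Step 3 — r_{ij} = s_{ij} / (s_i · s_j):
  r[A,A] = 1 (diagonal).
  r[A,B] = 0.4 / (2.8284 · 1.9408) = 0.4 / 5.4894 = 0.0729
  r[B,B] = 1 (diagonal).

R is symmetric with unit diagonal. Assembling:

R = [[1, 0.0729],
 [0.0729, 1]]


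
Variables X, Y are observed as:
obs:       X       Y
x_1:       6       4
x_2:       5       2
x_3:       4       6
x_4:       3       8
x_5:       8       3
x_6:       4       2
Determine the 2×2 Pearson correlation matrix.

Step 1 — column means:
  mean(X) = (6 + 5 + 4 + 3 + 8 + 4) / 6 = 30/6 = 5
  mean(Y) = (4 + 2 + 6 + 8 + 3 + 2) / 6 = 25/6 = 4.1667

Step 2 — sample variances and covariances s[i,j] = (1/(n-1)) · Σ_k (x_{k,i} - mean_i) · (x_{k,j} - mean_j), with n-1 = 5:
  s[X,X] = ((1)·(1) + (0)·(0) + (-1)·(-1) + (-2)·(-2) + (3)·(3) + (-1)·(-1)) / 5 = 16/5 = 3.2
  s[X,Y] = ((1)·(-0.1667) + (0)·(-2.1667) + (-1)·(1.8333) + (-2)·(3.8333) + (3)·(-1.1667) + (-1)·(-2.1667)) / 5 = -11/5 = -2.2
  s[Y,Y] = ((-0.1667)·(-0.1667) + (-2.1667)·(-2.1667) + (1.8333)·(1.8333) + (3.8333)·(3.8333) + (-1.1667)·(-1.1667) + (-2.1667)·(-2.1667)) / 5 = 28.8333/5 = 5.7667
  Sample standard deviations s_i = √(s[i,i]):
  s(X) = √(3.2) = 1.7889
  s(Y) = √(5.7667) = 2.4014

Step 3 — r_{ij} = s_{ij} / (s_i · s_j):
  r[X,X] = 1 (diagonal).
  r[X,Y] = -2.2 / (1.7889 · 2.4014) = -2.2 / 4.2957 = -0.5121
  r[Y,Y] = 1 (diagonal).

R is symmetric with unit diagonal. Assembling:

R = [[1, -0.5121],
 [-0.5121, 1]]


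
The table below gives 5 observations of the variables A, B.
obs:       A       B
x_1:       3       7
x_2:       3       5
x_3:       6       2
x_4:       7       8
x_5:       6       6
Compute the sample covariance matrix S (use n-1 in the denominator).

Step 1 — column means:
  mean(A) = (3 + 3 + 6 + 7 + 6) / 5 = 25/5 = 5
  mean(B) = (7 + 5 + 2 + 8 + 6) / 5 = 28/5 = 5.6

Step 2 — sample covariance S[i,j] = (1/(n-1)) · Σ_k (x_{k,i} - mean_i) · (x_{k,j} - mean_j), with n-1 = 4.
  S[A,A] = ((-2)·(-2) + (-2)·(-2) + (1)·(1) + (2)·(2) + (1)·(1)) / 4 = 14/4 = 3.5
  S[A,B] = ((-2)·(1.4) + (-2)·(-0.6) + (1)·(-3.6) + (2)·(2.4) + (1)·(0.4)) / 4 = 0/4 = 0
  S[B,B] = ((1.4)·(1.4) + (-0.6)·(-0.6) + (-3.6)·(-3.6) + (2.4)·(2.4) + (0.4)·(0.4)) / 4 = 21.2/4 = 5.3

S is symmetric (S[j,i] = S[i,j]). Assembling:

S = [[3.5, 0],
 [0, 5.3]]


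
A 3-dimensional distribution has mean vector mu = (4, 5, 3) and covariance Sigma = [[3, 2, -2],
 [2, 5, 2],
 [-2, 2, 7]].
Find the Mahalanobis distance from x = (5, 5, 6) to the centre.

Step 1 — centre the observation: (x - mu) = (1, 0, 3).

Step 2 — invert Sigma (cofactor / det for 3×3, or solve directly):
  Sigma^{-1} = [[1.069, -0.6207, 0.4828],
 [-0.6207, 0.5862, -0.3448],
 [0.4828, -0.3448, 0.3793]].

Step 3 — form the quadratic (x - mu)^T · Sigma^{-1} · (x - mu):
  Sigma^{-1} · (x - mu) = (2.5172, -1.6552, 1.6207).
  (x - mu)^T · [Sigma^{-1} · (x - mu)] = (1)·(2.5172) + (0)·(-1.6552) + (3)·(1.6207) = 7.3793.

Step 4 — take square root: d = √(7.3793) ≈ 2.7165.

d(x, mu) = √(7.3793) ≈ 2.7165


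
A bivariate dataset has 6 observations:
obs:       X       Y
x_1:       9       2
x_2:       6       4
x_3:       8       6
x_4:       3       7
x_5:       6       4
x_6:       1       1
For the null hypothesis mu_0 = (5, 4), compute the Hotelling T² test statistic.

Step 1 — sample mean vector:
  mean(X) = (9 + 6 + 8 + 3 + 6 + 1) / 6 = 33/6 = 5.5
  mean(Y) = (2 + 4 + 6 + 7 + 4 + 1) / 6 = 24/6 = 4
  x̄ = (5.5, 4),  deviation x̄ - mu_0 = (5.5, 4) - (5, 4) = (0.5, 0).

Step 2 — sample covariance matrix, S[i,j] = (1/(n-1)) · Σ_k (x_{k,i} - mean_i) · (x_{k,j} - mean_j), divisor n-1 = 5:
  S[X,X] = ((3.5)·(3.5) + (0.5)·(0.5) + (2.5)·(2.5) + (-2.5)·(-2.5) + (0.5)·(0.5) + (-4.5)·(-4.5)) / 5 = 45.5/5 = 9.1
  S[X,Y] = ((3.5)·(-2) + (0.5)·(0) + (2.5)·(2) + (-2.5)·(3) + (0.5)·(0) + (-4.5)·(-3)) / 5 = 4/5 = 0.8
  S[Y,Y] = ((-2)·(-2) + (0)·(0) + (2)·(2) + (3)·(3) + (0)·(0) + (-3)·(-3)) / 5 = 26/5 = 5.2
  S = [[9.1, 0.8],
 [0.8, 5.2]].

Step 3 — invert S. det(S) = 9.1·5.2 - (0.8)² = 46.68.
  S^{-1} = (1/det) · [[d, -b], [-b, a]] = [[0.1114, -0.0171],
 [-0.0171, 0.1949]].

Step 4 — quadratic form (x̄ - mu_0)^T · S^{-1} · (x̄ - mu_0):
  S^{-1} · (x̄ - mu_0) = (0.0557, -0.0086),
  (x̄ - mu_0)^T · [...] = (0.5)·(0.0557) + (0)·(-0.0086) = 0.0278.

Step 5 — scale by n: T² = 6 · 0.0278 = 0.1671.

T² ≈ 0.1671


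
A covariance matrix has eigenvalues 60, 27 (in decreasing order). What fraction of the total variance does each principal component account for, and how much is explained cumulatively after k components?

Step 1 — total variance = trace(Sigma) = Σ λ_i = 60 + 27 = 87.

Step 2 — fraction explained by component i = λ_i / Σ λ:
  PC1: 60/87 = 0.6897
  PC2: 27/87 = 0.3103

Step 3 — cumulative fraction after k components = (λ_1 + ... + λ_k) / Σ λ:
  k = 1: 60/87 = 0.6897
  k = 2: (60 + 27)/87 = 87/87 = 1

Summary (fraction, with percent):

explained: PC1 0.6897 (68.97%), PC2 0.3103 (31.03%);  cumulative: 0.6897, 1


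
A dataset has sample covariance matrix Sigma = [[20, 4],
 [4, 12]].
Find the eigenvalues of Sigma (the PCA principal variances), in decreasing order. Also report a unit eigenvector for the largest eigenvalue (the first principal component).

Step 1 — characteristic polynomial of 2×2 Sigma:
  det(Sigma - λI) = λ² - trace · λ + det = 0.
  trace = 20 + 12 = 32, det = 20·12 - (4)² = 224.
Step 2 — discriminant:
  Δ = trace² - 4·det = 1024 - 896 = 128.
Step 3 — eigenvalues:
  λ = (trace ± √Δ)/2 = (32 ± 11.3137)/2,
  λ_1 = 21.6569,  λ_2 = 10.3431.

Step 4 — unit eigenvector for λ_1: solve (Sigma - λ_1 I)v = 0. First row:
  (20 - 21.6569)·v_x + (4)·v_y = 0, i.e. (-1.6569)·v_x + (4)·v_y = 0,
  so v ∝ (b, λ_1 - a) = (4, 1.6569) = u.
  ||u|| = √((4)² + (1.6569)²) = √(18.7452) ≈ 4.3296,
  v_1 = u/||u|| ≈ (0.9239, 0.3827) (||v_1|| = 1).

λ_1 = 21.6569,  λ_2 = 10.3431;  v_1 ≈ (0.9239, 0.3827)


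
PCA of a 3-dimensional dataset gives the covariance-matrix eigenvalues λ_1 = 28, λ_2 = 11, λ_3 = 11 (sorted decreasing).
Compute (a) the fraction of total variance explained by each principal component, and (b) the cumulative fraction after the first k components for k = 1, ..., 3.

Step 1 — total variance = trace(Sigma) = Σ λ_i = 28 + 11 + 11 = 50.

Step 2 — fraction explained by component i = λ_i / Σ λ:
  PC1: 28/50 = 0.56
  PC2: 11/50 = 0.22
  PC3: 11/50 = 0.22

Step 3 — cumulative fraction after k components = (λ_1 + ... + λ_k) / Σ λ:
  k = 1: 28/50 = 0.56
  k = 2: (28 + 11)/50 = 39/50 = 0.78
  k = 3: (28 + 11 + 11)/50 = 50/50 = 1

Summary (fraction, with percent):

explained: PC1 0.56 (56%), PC2 0.22 (22%), PC3 0.22 (22%);  cumulative: 0.56, 0.78, 1


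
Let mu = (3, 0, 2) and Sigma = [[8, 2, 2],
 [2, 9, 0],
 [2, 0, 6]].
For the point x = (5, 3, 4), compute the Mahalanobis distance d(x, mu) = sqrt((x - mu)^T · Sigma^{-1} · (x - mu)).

Step 1 — centre the observation: (x - mu) = (2, 3, 2).

Step 2 — invert Sigma (cofactor / det for 3×3, or solve directly):
  Sigma^{-1} = [[0.1452, -0.0323, -0.0484],
 [-0.0323, 0.1183, 0.0108],
 [-0.0484, 0.0108, 0.1828]].

Step 3 — form the quadratic (x - mu)^T · Sigma^{-1} · (x - mu):
  Sigma^{-1} · (x - mu) = (0.0968, 0.3118, 0.3011).
  (x - mu)^T · [Sigma^{-1} · (x - mu)] = (2)·(0.0968) + (3)·(0.3118) + (2)·(0.3011) = 1.7312.

Step 4 — take square root: d = √(1.7312) ≈ 1.3157.

d(x, mu) = √(1.7312) ≈ 1.3157


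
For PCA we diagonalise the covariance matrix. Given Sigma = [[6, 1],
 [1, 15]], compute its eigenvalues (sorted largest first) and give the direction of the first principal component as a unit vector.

Step 1 — characteristic polynomial of 2×2 Sigma:
  det(Sigma - λI) = λ² - trace · λ + det = 0.
  trace = 6 + 15 = 21, det = 6·15 - (1)² = 89.
Step 2 — discriminant:
  Δ = trace² - 4·det = 441 - 356 = 85.
Step 3 — eigenvalues:
  λ = (trace ± √Δ)/2 = (21 ± 9.2195)/2,
  λ_1 = 15.1098,  λ_2 = 5.8902.

Step 4 — unit eigenvector for λ_1: solve (Sigma - λ_1 I)v = 0. First row:
  (6 - 15.1098)·v_x + (1)·v_y = 0, i.e. (-9.1098)·v_x + (1)·v_y = 0,
  so v ∝ (b, λ_1 - a) = (1, 9.1098) = u.
  ||u|| = √((1)² + (9.1098)²) = √(83.988) ≈ 9.1645,
  v_1 = u/||u|| ≈ (0.1091, 0.994) (||v_1|| = 1).

λ_1 = 15.1098,  λ_2 = 5.8902;  v_1 ≈ (0.1091, 0.994)


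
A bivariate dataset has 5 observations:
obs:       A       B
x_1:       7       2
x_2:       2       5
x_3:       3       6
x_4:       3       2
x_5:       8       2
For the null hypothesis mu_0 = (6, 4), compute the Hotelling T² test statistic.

Step 1 — sample mean vector:
  mean(A) = (7 + 2 + 3 + 3 + 8) / 5 = 23/5 = 4.6
  mean(B) = (2 + 5 + 6 + 2 + 2) / 5 = 17/5 = 3.4
  x̄ = (4.6, 3.4),  deviation x̄ - mu_0 = (4.6, 3.4) - (6, 4) = (-1.4, -0.6).

Step 2 — sample covariance matrix, S[i,j] = (1/(n-1)) · Σ_k (x_{k,i} - mean_i) · (x_{k,j} - mean_j), divisor n-1 = 4:
  S[A,A] = ((2.4)·(2.4) + (-2.6)·(-2.6) + (-1.6)·(-1.6) + (-1.6)·(-1.6) + (3.4)·(3.4)) / 4 = 29.2/4 = 7.3
  S[A,B] = ((2.4)·(-1.4) + (-2.6)·(1.6) + (-1.6)·(2.6) + (-1.6)·(-1.4) + (3.4)·(-1.4)) / 4 = -14.2/4 = -3.55
  S[B,B] = ((-1.4)·(-1.4) + (1.6)·(1.6) + (2.6)·(2.6) + (-1.4)·(-1.4) + (-1.4)·(-1.4)) / 4 = 15.2/4 = 3.8
  S = [[7.3, -3.55],
 [-3.55, 3.8]].

Step 3 — invert S. det(S) = 7.3·3.8 - (-3.55)² = 15.1375.
  S^{-1} = (1/det) · [[d, -b], [-b, a]] = [[0.251, 0.2345],
 [0.2345, 0.4822]].

Step 4 — quadratic form (x̄ - mu_0)^T · S^{-1} · (x̄ - mu_0):
  S^{-1} · (x̄ - mu_0) = (-0.4922, -0.6177),
  (x̄ - mu_0)^T · [...] = (-1.4)·(-0.4922) + (-0.6)·(-0.6177) = 1.0596.

Step 5 — scale by n: T² = 5 · 1.0596 = 5.2981.

T² ≈ 5.2981


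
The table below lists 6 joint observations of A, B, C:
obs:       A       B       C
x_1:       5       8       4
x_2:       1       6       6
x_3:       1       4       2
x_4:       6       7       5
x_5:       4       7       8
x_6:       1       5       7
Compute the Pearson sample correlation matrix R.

Step 1 — column means:
  mean(A) = (5 + 1 + 1 + 6 + 4 + 1) / 6 = 18/6 = 3
  mean(B) = (8 + 6 + 4 + 7 + 7 + 5) / 6 = 37/6 = 6.1667
  mean(C) = (4 + 6 + 2 + 5 + 8 + 7) / 6 = 32/6 = 5.3333

Step 2 — sample variances and covariances s[i,j] = (1/(n-1)) · Σ_k (x_{k,i} - mean_i) · (x_{k,j} - mean_j), with n-1 = 5:
  s[A,A] = ((2)·(2) + (-2)·(-2) + (-2)·(-2) + (3)·(3) + (1)·(1) + (-2)·(-2)) / 5 = 26/5 = 5.2
  s[A,B] = ((2)·(1.8333) + (-2)·(-0.1667) + (-2)·(-2.1667) + (3)·(0.8333) + (1)·(0.8333) + (-2)·(-1.1667)) / 5 = 14/5 = 2.8
  s[A,C] = ((2)·(-1.3333) + (-2)·(0.6667) + (-2)·(-3.3333) + (3)·(-0.3333) + (1)·(2.6667) + (-2)·(1.6667)) / 5 = 1/5 = 0.2
  s[B,B] = ((1.8333)·(1.8333) + (-0.1667)·(-0.1667) + (-2.1667)·(-2.1667) + (0.8333)·(0.8333) + (0.8333)·(0.8333) + (-1.1667)·(-1.1667)) / 5 = 10.8333/5 = 2.1667
  s[B,C] = ((1.8333)·(-1.3333) + (-0.1667)·(0.6667) + (-2.1667)·(-3.3333) + (0.8333)·(-0.3333) + (0.8333)·(2.6667) + (-1.1667)·(1.6667)) / 5 = 4.6667/5 = 0.9333
  s[C,C] = ((-1.3333)·(-1.3333) + (0.6667)·(0.6667) + (-3.3333)·(-3.3333) + (-0.3333)·(-0.3333) + (2.6667)·(2.6667) + (1.6667)·(1.6667)) / 5 = 23.3333/5 = 4.6667
  Sample standard deviations s_i = √(s[i,i]):
  s(A) = √(5.2) = 2.2804
  s(B) = √(2.1667) = 1.472
  s(C) = √(4.6667) = 2.1602

Step 3 — r_{ij} = s_{ij} / (s_i · s_j):
  r[A,A] = 1 (diagonal).
  r[A,B] = 2.8 / (2.2804 · 1.472) = 2.8 / 3.3566 = 0.8342
  r[A,C] = 0.2 / (2.2804 · 2.1602) = 0.2 / 4.9261 = 0.0406
  r[B,B] = 1 (diagonal).
  r[B,C] = 0.9333 / (1.472 · 2.1602) = 0.9333 / 3.1798 = 0.2935
  r[C,C] = 1 (diagonal).

R is symmetric with unit diagonal. Assembling:

R = [[1, 0.8342, 0.0406],
 [0.8342, 1, 0.2935],
 [0.0406, 0.2935, 1]]


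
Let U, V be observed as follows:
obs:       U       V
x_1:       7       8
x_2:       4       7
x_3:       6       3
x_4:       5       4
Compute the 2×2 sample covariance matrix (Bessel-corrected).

Step 1 — column means:
  mean(U) = (7 + 4 + 6 + 5) / 4 = 22/4 = 5.5
  mean(V) = (8 + 7 + 3 + 4) / 4 = 22/4 = 5.5

Step 2 — sample covariance S[i,j] = (1/(n-1)) · Σ_k (x_{k,i} - mean_i) · (x_{k,j} - mean_j), with n-1 = 3.
  S[U,U] = ((1.5)·(1.5) + (-1.5)·(-1.5) + (0.5)·(0.5) + (-0.5)·(-0.5)) / 3 = 5/3 = 1.6667
  S[U,V] = ((1.5)·(2.5) + (-1.5)·(1.5) + (0.5)·(-2.5) + (-0.5)·(-1.5)) / 3 = 1/3 = 0.3333
  S[V,V] = ((2.5)·(2.5) + (1.5)·(1.5) + (-2.5)·(-2.5) + (-1.5)·(-1.5)) / 3 = 17/3 = 5.6667

S is symmetric (S[j,i] = S[i,j]). Assembling:

S = [[1.6667, 0.3333],
 [0.3333, 5.6667]]
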